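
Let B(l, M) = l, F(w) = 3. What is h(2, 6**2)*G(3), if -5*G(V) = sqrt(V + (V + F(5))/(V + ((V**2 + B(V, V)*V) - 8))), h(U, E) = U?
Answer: -6*sqrt(65)/65 ≈ -0.74421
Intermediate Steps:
G(V) = -sqrt(V + (3 + V)/(-8 + V + 2*V**2))/5 (G(V) = -sqrt(V + (V + 3)/(V + ((V**2 + V*V) - 8)))/5 = -sqrt(V + (3 + V)/(V + ((V**2 + V**2) - 8)))/5 = -sqrt(V + (3 + V)/(V + (2*V**2 - 8)))/5 = -sqrt(V + (3 + V)/(V + (-8 + 2*V**2)))/5 = -sqrt(V + (3 + V)/(-8 + V + 2*V**2))/5)
h(2, 6**2)*G(3) = 2*(-sqrt(3 + 3 + 3*(-8 + 3 + 2*3**2))/sqrt(-8 + 3 + 2*3**2)/5) = 2*(-sqrt(3 + 3 + 3*(-8 + 3 + 2*9))/sqrt(-8 + 3 + 2*9)/5) = 2*(-sqrt(3 + 3 + 3*(-8 + 3 + 18))/sqrt(-8 + 3 + 18)/5) = 2*(-sqrt(13)*sqrt(3 + 3 + 3*13)/13/5) = 2*(-sqrt(13)*sqrt(3 + 3 + 39)/13/5) = 2*(-3*sqrt(65)/13/5) = 2*(-3*sqrt(65)/65) = -6*sqrt(65)/65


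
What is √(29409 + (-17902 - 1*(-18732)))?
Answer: √30239 ≈ 173.89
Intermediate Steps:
√(29409 + (-17902 - 1*(-18732))) = √(29409 + (-17902 + 18732)) = √(29409 + 830) = √30239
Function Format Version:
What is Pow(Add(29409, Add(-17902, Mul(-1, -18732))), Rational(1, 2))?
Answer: Pow(30239, Rational(1, 2)) ≈ 173.89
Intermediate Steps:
Pow(Add(29409, Add(-17902, Mul(-1, -18732))), Rational(1, 2)) = Pow(Add(29409, Add(-17902, 18732)), Rational(1, 2)) = Pow(Add(29409, 830), Rational(1, 2)) = Pow(30239, Rational(1, 2))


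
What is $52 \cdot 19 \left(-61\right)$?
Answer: $-60268$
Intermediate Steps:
$52 \cdot 19 \left(-61\right) = 988 \left(-61\right) = -60268$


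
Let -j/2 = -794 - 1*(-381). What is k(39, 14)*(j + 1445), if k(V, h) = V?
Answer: 88569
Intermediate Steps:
j = 826 (j = -2*(-794 - 1*(-381)) = -2*(-794 + 381) = -2*(-413) = 826)
k(39, 14)*(j + 1445) = 39*(826 + 1445) = 39*2271 = 88569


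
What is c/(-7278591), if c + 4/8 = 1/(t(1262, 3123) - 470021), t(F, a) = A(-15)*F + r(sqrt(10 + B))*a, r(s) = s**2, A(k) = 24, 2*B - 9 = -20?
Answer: 851363/12393387910338 ≈ 6.8695e-8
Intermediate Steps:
B = -11/2 (B = 9/2 + (1/2)*(-20) = 9/2 - 10 = -11/2 ≈ -5.5000)
t(F, a) = 24*F + 9*a/2 (t(F, a) = 24*F + (sqrt(10 - 11/2))**2*a = 24*F + (sqrt(9/2))**2*a = 24*F + (3*sqrt(2)/2)**2*a = 24*F + 9*a/2)
c = -851363/1702718 (c = -1/2 + 1/((24*1262 + (9/2)*3123) - 470021) = -1/2 + 1/((30288 + 28107/2) - 470021) = -1/2 + 1/(88683/2 - 470021) = -1/2 + 1/(-851359/2) = -1/2 - 2/851359 = -851363/1702718 ≈ -0.50000)
c/(-7278591) = -851363/1702718/(-7278591) = -851363/1702718*(-1/7278591) = 851363/12393387910338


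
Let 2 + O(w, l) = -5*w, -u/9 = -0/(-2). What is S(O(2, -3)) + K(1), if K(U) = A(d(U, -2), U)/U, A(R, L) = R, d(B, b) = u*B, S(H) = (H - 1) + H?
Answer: -25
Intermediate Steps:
u = 0 (u = -(-36)*0/(-2) = -(-36)*0*(-½) = -(-36)*0 = -9*0 = 0)
O(w, l) = -2 - 5*w
S(H) = -1 + 2*H (S(H) = (-1 + H) + H = -1 + 2*H)
d(B, b) = 0 (d(B, b) = 0*B = 0)
K(U) = 0 (K(U) = 0/U = 0)
S(O(2, -3)) + K(1) = (-1 + 2*(-2 - 5*2)) + 0 = (-1 + 2*(-2 - 10)) + 0 = (-1 + 2*(-12)) + 0 = (-1 - 24) + 0 = -25 + 0 = -25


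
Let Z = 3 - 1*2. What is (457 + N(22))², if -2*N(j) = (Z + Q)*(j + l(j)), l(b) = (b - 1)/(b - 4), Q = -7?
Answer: 1108809/4 ≈ 2.7720e+5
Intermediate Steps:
Z = 1 (Z = 3 - 2 = 1)
l(b) = (-1 + b)/(-4 + b)
N(j) = 3*j + 3*(-1 + j)/(-4 + j) (N(j) = -(1 - 7)*(j + (-1 + j)/(-4 + j))/2 = -(-3)*(j + (-1 + j)/(-4 + j)) = -(-6*j - 6*(-1 + j)/(-4 + j))/2 = 3*j + 3*(-1 + j)/(-4 + j))
(457 + N(22))² = (457 + 3*(-1 + 22² - 3*22)/(-4 + 22))² = (457 + 3*(-1 + 484 - 66)/18)² = (457 + 3*(1/18)*417)² = (457 + 139/2)² = (1053/2)² = 1108809/4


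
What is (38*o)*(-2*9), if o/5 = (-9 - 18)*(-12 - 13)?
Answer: -2308500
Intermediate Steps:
o = 3375 (o = 5*((-9 - 18)*(-12 - 13)) = 5*(-27*(-25)) = 5*675 = 3375)
(38*o)*(-2*9) = (38*3375)*(-2*9) = 128250*(-18) = -2308500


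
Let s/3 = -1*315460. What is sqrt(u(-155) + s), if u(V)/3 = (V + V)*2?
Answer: 12*I*sqrt(6585) ≈ 973.78*I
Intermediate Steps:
s = -946380 (s = 3*(-1*315460) = 3*(-315460) = -946380)
u(V) = 12*V (u(V) = 3*((V + V)*2) = 3*((2*V)*2) = 3*(4*V) = 12*V)
sqrt(u(-155) + s) = sqrt(12*(-155) - 946380) = sqrt(-1860 - 946380) = sqrt(-948240) = 12*I*sqrt(6585)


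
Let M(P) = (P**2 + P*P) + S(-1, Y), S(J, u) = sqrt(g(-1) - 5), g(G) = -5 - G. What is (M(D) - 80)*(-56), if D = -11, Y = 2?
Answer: -9072 - 168*I ≈ -9072.0 - 168.0*I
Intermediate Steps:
S(J, u) = 3*I (S(J, u) = sqrt((-5 - 1*(-1)) - 5) = sqrt((-5 + 1) - 5) = sqrt(-4 - 5) = sqrt(-9) = 3*I)
M(P) = 2*P**2 + 3*I (M(P) = (P**2 + P*P) + 3*I = (P**2 + P**2) + 3*I = 2*P**2 + 3*I)
(M(D) - 80)*(-56) = ((2*(-11)**2 + 3*I) - 80)*(-56) = ((2*121 + 3*I) - 80)*(-56) = ((242 + 3*I) - 80)*(-56) = (162 + 3*I)*(-56) = -9072 - 168*I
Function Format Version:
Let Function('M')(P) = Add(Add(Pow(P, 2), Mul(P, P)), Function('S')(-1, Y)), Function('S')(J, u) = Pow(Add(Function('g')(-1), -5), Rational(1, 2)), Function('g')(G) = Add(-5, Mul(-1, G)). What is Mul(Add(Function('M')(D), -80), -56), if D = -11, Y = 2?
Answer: Add(-9072, Mul(-168, I)) ≈ Add(-9072.0, Mul(-168.00, I))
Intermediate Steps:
Function('S')(J, u) = Mul(3, I) (Function('S')(J, u) = Pow(Add(Add(-5, Mul(-1, -1)), -5), Rational(1, 2)) = Pow(Add(Add(-5, 1), -5), Rational(1, 2)) = Pow(Add(-4, -5), Rational(1, 2)) = Pow(-9, Rational(1, 2)) = Mul(3, I))
Function('M')(P) = Add(Mul(2, Pow(P, 2)), Mul(3, I)) (Function('M')(P) = Add(Add(Pow(P, 2), Mul(P, P)), Mul(3, I)) = Add(Add(Pow(P, 2), Pow(P, 2)), Mul(3, I)) = Add(Mul(2, Pow(P, 2)), Mul(3, I)))
Mul(Add(Function('M')(D), -80), -56) = Mul(Add(Add(Mul(2, Pow(-11, 2)), Mul(3, I)), -80), -56) = Mul(Add(Add(Mul(2, 121), Mul(3, I)), -80), -56) = Mul(Add(Add(242, Mul(3, I)), -80), -56) = Mul(Add(162, Mul(3, I)), -56) = Add(-9072, Mul(-168, I))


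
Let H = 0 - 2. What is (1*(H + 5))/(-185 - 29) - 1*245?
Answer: -52433/214 ≈ -245.01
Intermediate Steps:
H = -2
(1*(H + 5))/(-185 - 29) - 1*245 = (1*(-2 + 5))/(-185 - 29) - 1*245 = (1*3)/(-214) - 245 = 3*(-1/214) - 245 = -3/214 - 245 = -52433/214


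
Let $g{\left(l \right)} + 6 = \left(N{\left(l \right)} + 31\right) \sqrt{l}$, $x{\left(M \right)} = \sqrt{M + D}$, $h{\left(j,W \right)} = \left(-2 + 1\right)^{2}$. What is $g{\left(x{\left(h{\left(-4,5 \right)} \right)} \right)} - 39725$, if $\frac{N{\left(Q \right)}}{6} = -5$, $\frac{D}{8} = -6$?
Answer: $-39731 + 31 \sqrt[4]{-47} - 30 \sqrt[4]{47} \sqrt{i} \approx -39729.0 + 1.8514 i$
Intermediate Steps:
$D = -48$ ($D = 8 \left(-6\right) = -48$)
$N{\left(Q \right)} = -30$ ($N{\left(Q \right)} = 6 \left(-5\right) = -30$)
$h{\left(j,W \right)} = 1$ ($h{\left(j,W \right)} = \left(-1\right)^{2} = 1$)
$x{\left(M \right)} = \sqrt{-48 + M}$ ($x{\left(M \right)} = \sqrt{M - 48} = \sqrt{-48 + M}$)
$g{\left(l \right)} = -6 + \sqrt{l}$ ($g{\left(l \right)} = -6 + \left(-30 + 31\right) \sqrt{l} = -6 + 1 \sqrt{l} = -6 + \sqrt{l}$)
$g{\left(x{\left(h{\left(-4,5 \right)} \right)} \right)} - 39725 = \left(-6 + \sqrt{\sqrt{-48 + 1}}\right) - 39725 = \left(-6 + \sqrt{\sqrt{-47}}\right) - 39725 = \left(-6 + \sqrt{i \sqrt{47}}\right) - 39725 = \left(-6 + \sqrt[4]{47} \sqrt{i}\right) - 39725 = -39731 + \sqrt[4]{47} \sqrt{i}$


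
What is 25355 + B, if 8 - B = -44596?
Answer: 69959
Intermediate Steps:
B = 44604 (B = 8 - 1*(-44596) = 8 + 44596 = 44604)
25355 + B = 25355 + 44604 = 69959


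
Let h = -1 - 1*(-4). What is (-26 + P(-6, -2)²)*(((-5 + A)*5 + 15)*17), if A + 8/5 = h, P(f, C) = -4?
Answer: 510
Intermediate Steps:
h = 3 (h = -1 + 4 = 3)
A = 7/5 (A = -8/5 + 3 = 7/5 ≈ 1.4000)
(-26 + P(-6, -2)²)*(((-5 + A)*5 + 15)*17) = (-26 + (-4)²)*(((-5 + 7/5)*5 + 15)*17) = (-26 + 16)*((-18/5*5 + 15)*17) = -10*(-18 + 15)*17 = -(-30)*17 = -10*(-51) = 510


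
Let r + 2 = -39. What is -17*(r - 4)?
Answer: 765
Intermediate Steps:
r = -41 (r = -2 - 39 = -41)
-17*(r - 4) = -17*(-41 - 4) = -17*(-45) = 765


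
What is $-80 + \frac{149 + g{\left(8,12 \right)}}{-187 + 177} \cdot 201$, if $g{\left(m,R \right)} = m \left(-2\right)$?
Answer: $- \frac{27533}{10} \approx -2753.3$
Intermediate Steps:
$g{\left(m,R \right)} = - 2 m$
$-80 + \frac{149 + g{\left(8,12 \right)}}{-187 + 177} \cdot 201 = -80 + \frac{149 - 16}{-187 + 177} \cdot 201 = -80 + \frac{149 - 16}{-10} \cdot 201 = -80 + 133 \left(- \frac{1}{10}\right) 201 = -80 - \frac{26733}{10} = - \frac{27533}{10}$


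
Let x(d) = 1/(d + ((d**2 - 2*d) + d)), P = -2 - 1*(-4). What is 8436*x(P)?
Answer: 2109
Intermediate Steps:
P = 2 (P = -2 + 4 = 2)
x(d) = d**(-2) (x(d) = 1/(d + (d**2 - d)) = 1/(d**2) = d**(-2))
8436*x(P) = 8436/2**2 = 8436*(1/4) = 2109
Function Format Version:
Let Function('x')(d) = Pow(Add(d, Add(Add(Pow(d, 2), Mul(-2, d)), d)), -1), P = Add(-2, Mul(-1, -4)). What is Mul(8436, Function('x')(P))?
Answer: 2109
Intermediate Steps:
P = 2 (P = Add(-2, 4) = 2)
Function('x')(d) = Pow(d, -2) (Function('x')(d) = Pow(Add(d, Add(Pow(d, 2), Mul(-1, d))), -1) = Pow(Pow(d, 2), -1) = Pow(d, -2))
Mul(8436, Function('x')(P)) = Mul(8436, Pow(2, -2)) = Mul(8436, Rational(1, 4)) = 2109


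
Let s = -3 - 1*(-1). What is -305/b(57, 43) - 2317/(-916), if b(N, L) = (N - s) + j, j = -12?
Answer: -170481/43052 ≈ -3.9599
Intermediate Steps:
s = -2 (s = -3 + 1 = -2)
b(N, L) = -10 + N (b(N, L) = (N - 1*(-2)) - 12 = (N + 2) - 12 = (2 + N) - 12 = -10 + N)
-305/b(57, 43) - 2317/(-916) = -305/(-10 + 57) - 2317/(-916) = -305/47 - 2317*(-1/916) = -305*1/47 + 2317/916 = -305/47 + 2317/916 = -170481/43052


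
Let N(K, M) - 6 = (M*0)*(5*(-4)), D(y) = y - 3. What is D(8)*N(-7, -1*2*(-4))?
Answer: 30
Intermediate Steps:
D(y) = -3 + y
N(K, M) = 6 (N(K, M) = 6 + (M*0)*(5*(-4)) = 6 + 0*(-20) = 6 + 0 = 6)
D(8)*N(-7, -1*2*(-4)) = (-3 + 8)*6 = 5*6 = 30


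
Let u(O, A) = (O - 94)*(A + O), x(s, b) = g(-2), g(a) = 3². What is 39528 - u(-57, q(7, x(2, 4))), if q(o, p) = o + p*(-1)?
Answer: 30619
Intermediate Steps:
g(a) = 9
x(s, b) = 9
q(o, p) = o - p
u(O, A) = (-94 + O)*(A + O)
39528 - u(-57, q(7, x(2, 4))) = 39528 - ((-57)² - 94*(7 - 1*9) - 94*(-57) + (7 - 1*9)*(-57)) = 39528 - (3249 - 94*(7 - 9) + 5358 + (7 - 9)*(-57)) = 39528 - (3249 - 94*(-2) + 5358 - 2*(-57)) = 39528 - (3249 + 188 + 5358 + 114) = 39528 - 1*8909 = 39528 - 8909 = 30619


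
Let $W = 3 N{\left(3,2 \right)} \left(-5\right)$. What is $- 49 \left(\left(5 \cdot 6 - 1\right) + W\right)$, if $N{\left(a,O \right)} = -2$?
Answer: $-2891$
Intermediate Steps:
$W = 30$ ($W = 3 \left(-2\right) \left(-5\right) = \left(-6\right) \left(-5\right) = 30$)
$- 49 \left(\left(5 \cdot 6 - 1\right) + W\right) = - 49 \left(\left(5 \cdot 6 - 1\right) + 30\right) = - 49 \left(\left(30 - 1\right) + 30\right) = - 49 \left(29 + 30\right) = \left(-49\right) 59 = -2891$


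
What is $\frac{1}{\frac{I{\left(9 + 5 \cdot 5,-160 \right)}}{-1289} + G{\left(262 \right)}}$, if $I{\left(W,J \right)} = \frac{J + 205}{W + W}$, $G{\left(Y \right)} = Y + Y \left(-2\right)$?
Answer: $- \frac{87652}{22964869} \approx -0.0038168$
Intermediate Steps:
$G{\left(Y \right)} = - Y$ ($G{\left(Y \right)} = Y - 2 Y = - Y$)
$I{\left(W,J \right)} = \frac{205 + J}{2 W}$
$\frac{1}{\frac{I{\left(9 + 5 \cdot 5,-160 \right)}}{-1289} + G{\left(262 \right)}} = \frac{1}{\frac{\frac{1}{2} \frac{1}{9 + 5 \cdot 5} \left(205 - 160\right)}{-1289} - 262} = \frac{1}{\frac{1}{2} \frac{1}{9 + 25} \cdot 45 \left(- \frac{1}{1289}\right) - 262} = \frac{1}{\frac{1}{2} \cdot \frac{1}{34} \cdot 45 \left(- \frac{1}{1289}\right) - 262} = \frac{1}{\frac{45}{68} \left(- \frac{1}{1289}\right) - 262} = \frac{1}{- \frac{45}{87652} - 262} = \frac{1}{- \frac{22964869}{87652}} = - \frac{87652}{22964869}$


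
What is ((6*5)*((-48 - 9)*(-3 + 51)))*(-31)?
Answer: 2544480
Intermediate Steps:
((6*5)*((-48 - 9)*(-3 + 51)))*(-31) = (30*(-57*48))*(-31) = (30*(-2736))*(-31) = -82080*(-31) = 2544480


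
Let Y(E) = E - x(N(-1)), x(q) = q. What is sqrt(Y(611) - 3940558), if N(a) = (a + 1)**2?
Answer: I*sqrt(3939947) ≈ 1984.9*I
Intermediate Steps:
N(a) = (1 + a)**2
Y(E) = E (Y(E) = E - (1 - 1)**2 = E - 1*0**2 = E - 1*0 = E + 0 = E)
sqrt(Y(611) - 3940558) = sqrt(611 - 3940558) = sqrt(-3939947) = I*sqrt(3939947)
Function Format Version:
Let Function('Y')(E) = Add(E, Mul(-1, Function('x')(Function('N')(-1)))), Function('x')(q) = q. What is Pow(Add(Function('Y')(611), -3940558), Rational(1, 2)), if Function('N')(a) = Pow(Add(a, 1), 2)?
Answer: Mul(I, Pow(3939947, Rational(1, 2))) ≈ Mul(1984.9, I)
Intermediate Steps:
Function('N')(a) = Pow(Add(1, a), 2)
Function('Y')(E) = E (Function('Y')(E) = Add(E, Mul(-1, Pow(Add(1, -1), 2))) = Add(E, Mul(-1, Pow(0, 2))) = Add(E, Mul(-1, 0)) = Add(E, 0) = E)
Pow(Add(Function('Y')(611), -3940558), Rational(1, 2)) = Pow(Add(611, -3940558), Rational(1, 2)) = Pow(-3939947, Rational(1, 2)) = Mul(I, Pow(3939947, Rational(1, 2)))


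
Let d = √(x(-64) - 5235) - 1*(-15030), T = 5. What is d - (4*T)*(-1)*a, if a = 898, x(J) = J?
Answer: 32990 + I*√5299 ≈ 32990.0 + 72.794*I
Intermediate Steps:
d = 15030 + I*√5299 (d = √(-64 - 5235) - 1*(-15030) = √(-5299) + 15030 = I*√5299 + 15030 = 15030 + I*√5299 ≈ 15030.0 + 72.794*I)
d - (4*T)*(-1)*a = (15030 + I*√5299) - (4*5)*(-1)*898 = (15030 + I*√5299) - 20*(-1)*898 = (15030 + I*√5299) - (-20)*898 = (15030 + I*√5299) - 1*(-17960) = (15030 + I*√5299) + 17960 = 32990 + I*√5299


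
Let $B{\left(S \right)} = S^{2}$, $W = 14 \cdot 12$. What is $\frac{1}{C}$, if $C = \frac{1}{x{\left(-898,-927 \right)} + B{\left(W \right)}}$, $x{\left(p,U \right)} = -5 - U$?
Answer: $29146$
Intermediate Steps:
$W = 168$
$C = \frac{1}{29146}$ ($C = \frac{1}{\left(-5 - -927\right) + 168^{2}} = \frac{1}{\left(-5 + 927\right) + 28224} = \frac{1}{922 + 28224} = \frac{1}{29146} \approx 3.431 \cdot 10^{-5}$)
$\frac{1}{C} = \frac{1}{\frac{1}{29146}} = 29146$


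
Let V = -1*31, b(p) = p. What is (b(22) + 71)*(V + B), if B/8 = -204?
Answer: -154659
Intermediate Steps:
B = -1632 (B = 8*(-204) = -1632)
V = -31
(b(22) + 71)*(V + B) = (22 + 71)*(-31 - 1632) = 93*(-1663) = -154659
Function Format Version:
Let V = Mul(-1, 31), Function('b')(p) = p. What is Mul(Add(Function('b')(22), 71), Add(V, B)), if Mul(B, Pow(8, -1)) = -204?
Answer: -154659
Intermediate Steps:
B = -1632 (B = Mul(8, -204) = -1632)
V = -31
Mul(Add(Function('b')(22), 71), Add(V, B)) = Mul(Add(22, 71), Add(-31, -1632)) = Mul(93, -1663) = -154659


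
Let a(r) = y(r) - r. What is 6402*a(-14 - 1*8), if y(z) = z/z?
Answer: 147246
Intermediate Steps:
y(z) = 1
a(r) = 1 - r
6402*a(-14 - 1*8) = 6402*(1 - (-14 - 1*8)) = 6402*(1 - (-14 - 8)) = 6402*(1 - 1*(-22)) = 6402*(1 + 22) = 6402*23 = 147246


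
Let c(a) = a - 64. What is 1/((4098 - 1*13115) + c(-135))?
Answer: -1/9216 ≈ -0.00010851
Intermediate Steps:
c(a) = -64 + a
1/((4098 - 1*13115) + c(-135)) = 1/((4098 - 1*13115) + (-64 - 135)) = 1/((4098 - 13115) - 199) = 1/(-9017 - 199) = 1/(-9216) = -1/9216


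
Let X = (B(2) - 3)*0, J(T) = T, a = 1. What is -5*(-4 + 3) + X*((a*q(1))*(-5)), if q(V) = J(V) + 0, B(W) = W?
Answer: 5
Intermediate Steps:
q(V) = V (q(V) = V + 0 = V)
X = 0 (X = (2 - 3)*0 = -1*0 = 0)
-5*(-4 + 3) + X*((a*q(1))*(-5)) = -5*(-4 + 3) + 0*((1*1)*(-5)) = -5*(-1) + 0*(1*(-5)) = 5 + 0*(-5) = 5 + 0 = 5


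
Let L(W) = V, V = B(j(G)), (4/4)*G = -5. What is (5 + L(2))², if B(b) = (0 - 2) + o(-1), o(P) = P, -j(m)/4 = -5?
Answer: 4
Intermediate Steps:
G = -5
j(m) = 20 (j(m) = -4*(-5) = 20)
B(b) = -3 (B(b) = (0 - 2) - 1 = -2 - 1 = -3)
V = -3
L(W) = -3
(5 + L(2))² = (5 - 3)² = 2² = 4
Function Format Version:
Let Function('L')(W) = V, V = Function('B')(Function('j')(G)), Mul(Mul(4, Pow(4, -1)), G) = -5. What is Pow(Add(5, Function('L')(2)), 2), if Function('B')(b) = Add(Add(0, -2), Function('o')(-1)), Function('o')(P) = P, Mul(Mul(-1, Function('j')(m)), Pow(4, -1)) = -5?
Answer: 4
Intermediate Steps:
G = -5
Function('j')(m) = 20 (Function('j')(m) = Mul(-4, -5) = 20)
Function('B')(b) = -3 (Function('B')(b) = Add(Add(0, -2), -1) = Add(-2, -1) = -3)
V = -3
Function('L')(W) = -3
Pow(Add(5, Function('L')(2)), 2) = Pow(Add(5, -3), 2) = Pow(2, 2) = 4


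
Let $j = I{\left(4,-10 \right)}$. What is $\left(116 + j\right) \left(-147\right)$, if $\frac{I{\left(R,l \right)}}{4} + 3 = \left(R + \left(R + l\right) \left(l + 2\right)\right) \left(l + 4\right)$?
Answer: $168168$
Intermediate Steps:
$I{\left(R,l \right)} = -12 + 4 \left(4 + l\right) \left(R + \left(2 + l\right) \left(R + l\right)\right)$ ($I{\left(R,l \right)} = -12 + 4 \left(R + \left(R + l\right) \left(l + 2\right)\right) \left(l + 4\right) = -12 + 4 \left(R + \left(R + l\right) \left(2 + l\right)\right) \left(4 + l\right) = -12 + 4 \left(R + \left(2 + l\right) \left(R + l\right)\right) \left(4 + l\right) = -12 + 4 \left(4 + l\right) \left(R + \left(2 + l\right) \left(R + l\right)\right)$)
$j = -1260$ ($j = -12 + 4 \left(-10\right)^{3} + 24 \left(-10\right)^{2} + 32 \left(-10\right) + 48 \cdot 4 + 4 \cdot 4 \left(-10\right)^{2} + 28 \cdot 4 \left(-10\right) = -12 + 4 \left(-1000\right) + 24 \cdot 100 - 320 + 192 + 4 \cdot 4 \cdot 100 - 1120 = -12 - 4000 + 2400 - 320 + 192 + 1600 - 1120 = -1260$)
$\left(116 + j\right) \left(-147\right) = \left(116 - 1260\right) \left(-147\right) = \left(-1144\right) \left(-147\right) = 168168$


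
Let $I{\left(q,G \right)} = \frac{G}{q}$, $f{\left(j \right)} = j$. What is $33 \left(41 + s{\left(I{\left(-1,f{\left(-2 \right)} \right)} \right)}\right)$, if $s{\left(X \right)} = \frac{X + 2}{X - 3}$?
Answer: $1221$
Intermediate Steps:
$s{\left(X \right)} = \frac{2 + X}{-3 + X}$
$33 \left(41 + s{\left(I{\left(-1,f{\left(-2 \right)} \right)} \right)}\right) = 33 \left(41 + \frac{2 - \frac{2}{-1}}{-3 - \frac{2}{-1}}\right) = 33 \left(41 + \frac{2 - -2}{-3 - -2}\right) = 33 \left(41 + \frac{2 + 2}{-3 + 2}\right) = 33 \left(41 + \frac{1}{-1} \cdot 4\right) = 33 \left(41 - 4\right) = 33 \cdot 37 = 1221$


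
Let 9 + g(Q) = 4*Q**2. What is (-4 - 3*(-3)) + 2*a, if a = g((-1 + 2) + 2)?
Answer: 59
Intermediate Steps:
g(Q) = -9 + 4*Q**2
a = 27 (a = -9 + 4*((-1 + 2) + 2)**2 = -9 + 4*(1 + 2)**2 = -9 + 4*3**2 = -9 + 4*9 = -9 + 36 = 27)
(-4 - 3*(-3)) + 2*a = (-4 - 3*(-3)) + 2*27 = (-4 + 9) + 54 = 5 + 54 = 59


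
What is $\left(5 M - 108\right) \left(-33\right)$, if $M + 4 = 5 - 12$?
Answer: $5379$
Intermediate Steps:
$M = -11$ ($M = -4 + \left(5 - 12\right) = -4 - 7 = -11$)
$\left(5 M - 108\right) \left(-33\right) = \left(5 \left(-11\right) - 108\right) \left(-33\right) = \left(-55 - 108\right) \left(-33\right) = \left(-163\right) \left(-33\right) = 5379$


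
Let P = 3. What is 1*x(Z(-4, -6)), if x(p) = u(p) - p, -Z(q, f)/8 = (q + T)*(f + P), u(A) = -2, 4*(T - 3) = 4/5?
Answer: 86/5 ≈ 17.200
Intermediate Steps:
T = 16/5 (T = 3 + (4/5)/4 = 3 + (4*(⅕))/4 = 3 + (¼)*(⅘) = 3 + ⅕ = 16/5 ≈ 3.2000)
Z(q, f) = -8*(3 + f)*(16/5 + q) (Z(q, f) = -8*(q + 16/5)*(f + 3) = -8*(16/5 + q)*(3 + f) = -8*(3 + f)*(16/5 + q))
x(p) = -2 - p
1*x(Z(-4, -6)) = 1*(-2 - (-384/5 - 24*(-4) - 128/5*(-6) - 8*(-6)*(-4))) = 1*(-2 - (-384/5 + 96 + 768/5 - 192)) = 1*(-2 - 1*(-96/5)) = 1*(-2 + 96/5) = 1*(86/5) = 86/5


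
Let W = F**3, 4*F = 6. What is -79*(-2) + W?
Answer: 1291/8 ≈ 161.38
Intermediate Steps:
F = 3/2 (F = (1/4)*6 = 3/2 ≈ 1.5000)
W = 27/8 (W = (3/2)**3 = 27/8 ≈ 3.3750)
-79*(-2) + W = -79*(-2) + 27/8 = 158 + 27/8 = 1291/8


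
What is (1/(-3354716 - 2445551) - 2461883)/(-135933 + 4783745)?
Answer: -7139789361381/13479275282902 ≈ -0.52969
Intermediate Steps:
(1/(-3354716 - 2445551) - 2461883)/(-135933 + 4783745) = (1/(-5800267) - 2461883)/4647812 = (-1/5800267 - 2461883)*(1/4647812) = -14279578722762/5800267*1/4647812 = -7139789361381/13479275282902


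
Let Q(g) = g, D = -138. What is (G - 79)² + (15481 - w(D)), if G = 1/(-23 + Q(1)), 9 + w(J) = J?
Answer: 10588073/484 ≈ 21876.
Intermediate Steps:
w(J) = -9 + J
G = -1/22 (G = 1/(-23 + 1) = 1/(-22) = -1/22 ≈ -0.045455)
(G - 79)² + (15481 - w(D)) = (-1/22 - 79)² + (15481 - (-9 - 138)) = (-1739/22)² + (15481 - 1*(-147)) = 3024121/484 + (15481 + 147) = 3024121/484 + 15628 = 10588073/484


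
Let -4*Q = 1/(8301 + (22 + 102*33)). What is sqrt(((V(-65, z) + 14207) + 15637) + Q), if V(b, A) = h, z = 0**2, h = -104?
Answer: sqrt(16253828478471)/23378 ≈ 172.45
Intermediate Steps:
z = 0
V(b, A) = -104
Q = -1/46756 (Q = -1/(4*(8301 + (22 + 102*33))) = -1/(4*(8301 + (22 + 3366))) = -1/(4*(8301 + 3388)) = -1/4/11689 = -1/4*1/11689 = -1/46756 ≈ -2.1388e-5)
sqrt(((V(-65, z) + 14207) + 15637) + Q) = sqrt(((-104 + 14207) + 15637) - 1/46756) = sqrt((14103 + 15637) - 1/46756) = sqrt(29740 - 1/46756) = sqrt(1390523439/46756) = sqrt(16253828478471)/23378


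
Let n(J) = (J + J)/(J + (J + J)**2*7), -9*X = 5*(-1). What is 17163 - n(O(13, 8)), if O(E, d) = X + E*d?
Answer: 452365173/26357 ≈ 17163.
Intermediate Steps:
X = 5/9 (X = -5*(-1)/9 = -1/9*(-5) = 5/9 ≈ 0.55556)
O(E, d) = 5/9 + E*d
n(J) = 2*J/(J + 28*J**2) (n(J) = (2*J)/(J + (2*J)**2*7) = (2*J)/(J + (4*J**2)*7) = (2*J)/(J + 28*J**2) = 2*J/(J + 28*J**2))
17163 - n(O(13, 8)) = 17163 - 2/(1 + 28*(5/9 + 13*8)) = 17163 - 2/(1 + 28*(5/9 + 104)) = 17163 - 2/(1 + 28*(941/9)) = 17163 - 2/(1 + 26348/9) = 17163 - 2/26357/9 = 17163 - 2*9/26357 = 17163 - 1*18/26357 = 17163 - 18/26357 = 452365173/26357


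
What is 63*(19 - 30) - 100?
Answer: -793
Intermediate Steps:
63*(19 - 30) - 100 = 63*(-11) - 100 = -693 - 100 = -793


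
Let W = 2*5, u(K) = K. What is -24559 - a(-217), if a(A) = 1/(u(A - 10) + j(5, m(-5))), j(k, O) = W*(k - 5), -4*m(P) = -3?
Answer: -5574892/227 ≈ -24559.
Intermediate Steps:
m(P) = ¾ (m(P) = -¼*(-3) = ¾)
W = 10
j(k, O) = -50 + 10*k (j(k, O) = 10*(k - 5) = 10*(-5 + k) = -50 + 10*k)
a(A) = 1/(-10 + A) (a(A) = 1/((A - 10) + (-50 + 10*5)) = 1/((-10 + A) + (-50 + 50)) = 1/((-10 + A) + 0) = 1/(-10 + A))
-24559 - a(-217) = -24559 - 1/(-10 - 217) = -24559 - 1/(-227) = -24559 - 1*(-1/227) = -24559 + 1/227 = -5574892/227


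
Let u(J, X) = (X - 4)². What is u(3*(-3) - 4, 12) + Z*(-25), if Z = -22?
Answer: 614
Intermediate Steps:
u(J, X) = (-4 + X)²
u(3*(-3) - 4, 12) + Z*(-25) = (-4 + 12)² - 22*(-25) = 8² + 550 = 64 + 550 = 614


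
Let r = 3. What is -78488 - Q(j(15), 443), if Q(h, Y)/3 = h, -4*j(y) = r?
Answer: -313943/4 ≈ -78486.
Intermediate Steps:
j(y) = -¾ (j(y) = -¼*3 = -¾)
Q(h, Y) = 3*h
-78488 - Q(j(15), 443) = -78488 - 3*(-3)/4 = -78488 - 1*(-9/4) = -78488 + 9/4 = -313943/4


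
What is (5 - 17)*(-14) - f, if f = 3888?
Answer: -3720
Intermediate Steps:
(5 - 17)*(-14) - f = (5 - 17)*(-14) - 1*3888 = -12*(-14) - 3888 = 168 - 3888 = -3720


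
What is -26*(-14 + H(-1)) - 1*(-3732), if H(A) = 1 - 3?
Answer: 4148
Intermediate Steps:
H(A) = -2
-26*(-14 + H(-1)) - 1*(-3732) = -26*(-14 - 2) - 1*(-3732) = -26*(-16) + 3732 = 416 + 3732 = 4148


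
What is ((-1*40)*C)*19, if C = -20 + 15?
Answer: 3800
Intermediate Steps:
C = -5
((-1*40)*C)*19 = (-1*40*(-5))*19 = -40*(-5)*19 = 200*19 = 3800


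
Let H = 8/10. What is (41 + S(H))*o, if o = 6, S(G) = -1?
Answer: 240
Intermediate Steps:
H = 4/5 (H = 8*(1/10) = 4/5 ≈ 0.80000)
(41 + S(H))*o = (41 - 1)*6 = 40*6 = 240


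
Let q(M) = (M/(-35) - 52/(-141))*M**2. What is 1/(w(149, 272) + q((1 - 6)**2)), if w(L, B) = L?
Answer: -987/66062 ≈ -0.014941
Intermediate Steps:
q(M) = M**2*(52/141 - M/35) (q(M) = (M*(-1/35) - 52*(-1/141))*M**2 = (-M/35 + 52/141)*M**2 = (52/141 - M/35)*M**2 = M**2*(52/141 - M/35))
1/(w(149, 272) + q((1 - 6)**2)) = 1/(149 + ((1 - 6)**2)**2*(1820 - 141*(1 - 6)**2)/4935) = 1/(149 + ((-5)**2)**2*(1820 - 141*(-5)**2)/4935) = 1/(149 + (1/4935)*25**2*(1820 - 141*25)) = 1/(149 + (1/4935)*625*(1820 - 3525)) = 1/(149 + (1/4935)*625*(-1705)) = 1/(149 - 213125/987) = 1/(-66062/987) = -987/66062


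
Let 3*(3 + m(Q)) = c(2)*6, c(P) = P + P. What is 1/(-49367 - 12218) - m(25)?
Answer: -307926/61585 ≈ -5.0000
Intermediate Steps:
c(P) = 2*P
m(Q) = 5 (m(Q) = -3 + ((2*2)*6)/3 = -3 + (4*6)/3 = -3 + (1/3)*24 = -3 + 8 = 5)
1/(-49367 - 12218) - m(25) = 1/(-49367 - 12218) - 1*5 = 1/(-61585) - 5 = -1/61585 - 5 = -307926/61585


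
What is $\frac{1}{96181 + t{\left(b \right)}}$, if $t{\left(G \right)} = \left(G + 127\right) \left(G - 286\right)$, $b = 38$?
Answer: $\frac{1}{55261} \approx 1.8096 \cdot 10^{-5}$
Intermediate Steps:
$t{\left(G \right)} = \left(-286 + G\right) \left(127 + G\right)$ ($t{\left(G \right)} = \left(127 + G\right) \left(-286 + G\right) = \left(-286 + G\right) \left(127 + G\right)$)
$\frac{1}{96181 + t{\left(b \right)}} = \frac{1}{96181 - \left(42364 - 1444\right)} = \frac{1}{96181 - 40920} = \frac{1}{55261}$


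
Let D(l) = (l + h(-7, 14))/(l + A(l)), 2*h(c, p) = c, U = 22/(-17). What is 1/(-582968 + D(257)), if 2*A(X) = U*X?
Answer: -1028/599288231 ≈ -1.7154e-6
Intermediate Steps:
U = -22/17 (U = 22*(-1/17) = -22/17 ≈ -1.2941)
h(c, p) = c/2
A(X) = -11*X/17 (A(X) = (-22*X/17)/2 = -11*X/17)
D(l) = 17*(-7/2 + l)/(6*l) (D(l) = (l + (½)*(-7))/(l - 11*l/17) = (l - 7/2)/((6*l/17)) = (-7/2 + l)*(17/(6*l)) = 17*(-7/2 + l)/(6*l))
1/(-582968 + D(257)) = 1/(-582968 + (17/12)*(-7 + 2*257)/257) = 1/(-582968 + (17/12)*(1/257)*(-7 + 514)) = 1/(-582968 + (17/12)*(1/257)*507) = 1/(-582968 + 2873/1028) = 1/(-599288231/1028) = -1028/599288231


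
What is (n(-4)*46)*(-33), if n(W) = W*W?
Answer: -24288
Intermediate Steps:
n(W) = W²
(n(-4)*46)*(-33) = ((-4)²*46)*(-33) = (16*46)*(-33) = 736*(-33) = -24288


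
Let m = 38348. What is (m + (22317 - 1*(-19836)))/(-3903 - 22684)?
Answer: -80501/26587 ≈ -3.0278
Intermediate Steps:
(m + (22317 - 1*(-19836)))/(-3903 - 22684) = (38348 + (22317 - 1*(-19836)))/(-3903 - 22684) = (38348 + (22317 + 19836))/(-26587) = (38348 + 42153)*(-1/26587) = 80501*(-1/26587) = -80501/26587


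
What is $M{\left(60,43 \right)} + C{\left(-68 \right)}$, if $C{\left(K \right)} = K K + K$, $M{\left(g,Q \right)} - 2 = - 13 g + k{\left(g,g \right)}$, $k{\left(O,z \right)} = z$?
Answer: $3838$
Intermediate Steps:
$M{\left(g,Q \right)} = 2 - 12 g$ ($M{\left(g,Q \right)} = 2 + \left(- 13 g + g\right) = 2 - 12 g$)
$C{\left(K \right)} = K + K^{2}$ ($C{\left(K \right)} = K^{2} + K = K + K^{2}$)
$M{\left(60,43 \right)} + C{\left(-68 \right)} = \left(2 - 720\right) - 68 \left(1 - 68\right) = \left(2 - 720\right) - -4556 = -718 + 4556 = 3838$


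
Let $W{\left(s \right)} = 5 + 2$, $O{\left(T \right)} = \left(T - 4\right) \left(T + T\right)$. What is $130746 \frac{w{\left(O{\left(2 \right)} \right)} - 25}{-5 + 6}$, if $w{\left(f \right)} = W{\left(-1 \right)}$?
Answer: $-2353428$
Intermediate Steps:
$O{\left(T \right)} = 2 T \left(-4 + T\right)$ ($O{\left(T \right)} = \left(-4 + T\right) 2 T = 2 T \left(-4 + T\right)$)
$W{\left(s \right)} = 7$
$w{\left(f \right)} = 7$
$130746 \frac{w{\left(O{\left(2 \right)} \right)} - 25}{-5 + 6} = 130746 \frac{7 - 25}{-5 + 6} = 130746 \left(- \frac{18}{1}\right) = 130746 \left(\left(-18\right) 1\right) = 130746 \left(-18\right) = -2353428$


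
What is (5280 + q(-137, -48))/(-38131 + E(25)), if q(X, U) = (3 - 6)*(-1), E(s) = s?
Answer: -587/4234 ≈ -0.13864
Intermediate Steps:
q(X, U) = 3 (q(X, U) = -3*(-1) = 3)
(5280 + q(-137, -48))/(-38131 + E(25)) = (5280 + 3)/(-38131 + 25) = 5283/(-38106) = 5283*(-1/38106) = -587/4234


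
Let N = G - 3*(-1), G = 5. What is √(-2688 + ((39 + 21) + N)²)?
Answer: 44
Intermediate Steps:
N = 8 (N = 5 - 3*(-1) = 5 + 3 = 8)
√(-2688 + ((39 + 21) + N)²) = √(-2688 + ((39 + 21) + 8)²) = √(-2688 + (60 + 8)²) = √(-2688 + 68²) = √(-2688 + 4624) = √1936 = 44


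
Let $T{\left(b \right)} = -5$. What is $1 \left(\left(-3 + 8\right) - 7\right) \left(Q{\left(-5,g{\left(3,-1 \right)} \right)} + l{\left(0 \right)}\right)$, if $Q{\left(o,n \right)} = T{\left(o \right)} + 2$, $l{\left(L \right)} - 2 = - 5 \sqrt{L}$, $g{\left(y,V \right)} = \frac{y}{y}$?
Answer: $2$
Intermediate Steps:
$g{\left(y,V \right)} = 1$
$l{\left(L \right)} = 2 - 5 \sqrt{L}$
$Q{\left(o,n \right)} = -3$ ($Q{\left(o,n \right)} = -5 + 2 = -3$)
$1 \left(\left(-3 + 8\right) - 7\right) \left(Q{\left(-5,g{\left(3,-1 \right)} \right)} + l{\left(0 \right)}\right) = 1 \left(\left(-3 + 8\right) - 7\right) \left(-3 + \left(2 - 5 \sqrt{0}\right)\right) = 1 \left(5 - 7\right) \left(-3 + \left(2 - 0\right)\right) = 1 \left(-2\right) \left(-3 + \left(2 + 0\right)\right) = - 2 \left(-3 + 2\right) = \left(-2\right) \left(-1\right) = 2$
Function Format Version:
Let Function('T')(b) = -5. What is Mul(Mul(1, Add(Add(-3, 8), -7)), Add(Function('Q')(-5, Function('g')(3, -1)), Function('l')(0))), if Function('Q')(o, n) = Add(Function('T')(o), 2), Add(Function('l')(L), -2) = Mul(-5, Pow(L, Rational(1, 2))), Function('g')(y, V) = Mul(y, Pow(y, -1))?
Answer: 2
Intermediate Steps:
Function('g')(y, V) = 1
Function('l')(L) = Add(2, Mul(-5, Pow(L, Rational(1, 2))))
Function('Q')(o, n) = -3 (Function('Q')(o, n) = Add(-5, 2) = -3)
Mul(Mul(1, Add(Add(-3, 8), -7)), Add(Function('Q')(-5, Function('g')(3, -1)), Function('l')(0))) = Mul(Mul(1, Add(Add(-3, 8), -7)), Add(-3, Add(2, Mul(-5, Pow(0, Rational(1, 2)))))) = Mul(Mul(1, Add(5, -7)), Add(-3, Add(2, Mul(-5, 0)))) = Mul(Mul(1, -2), Add(-3, Add(2, 0))) = Mul(-2, Add(-3, 2)) = Mul(-2, -1) = 2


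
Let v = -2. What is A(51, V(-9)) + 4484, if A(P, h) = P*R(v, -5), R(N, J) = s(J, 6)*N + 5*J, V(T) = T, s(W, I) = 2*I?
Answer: 1985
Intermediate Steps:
R(N, J) = 5*J + 12*N (R(N, J) = (2*6)*N + 5*J = 12*N + 5*J = 5*J + 12*N)
A(P, h) = -49*P (A(P, h) = P*(5*(-5) + 12*(-2)) = P*(-25 - 24) = P*(-49) = -49*P)
A(51, V(-9)) + 4484 = -49*51 + 4484 = -2499 + 4484 = 1985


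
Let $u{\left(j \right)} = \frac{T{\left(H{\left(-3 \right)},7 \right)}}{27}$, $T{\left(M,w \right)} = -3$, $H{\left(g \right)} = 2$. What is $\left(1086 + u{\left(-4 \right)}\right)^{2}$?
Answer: $\frac{95511529}{81} \approx 1.1792 \cdot 10^{6}$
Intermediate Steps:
$u{\left(j \right)} = - \frac{1}{9}$ ($u{\left(j \right)} = - \frac{3}{27} = \left(-3\right) \frac{1}{27} = - \frac{1}{9}$)
$\left(1086 + u{\left(-4 \right)}\right)^{2} = \left(1086 - \frac{1}{9}\right)^{2} = \left(\frac{9773}{9}\right)^{2} = \frac{95511529}{81}$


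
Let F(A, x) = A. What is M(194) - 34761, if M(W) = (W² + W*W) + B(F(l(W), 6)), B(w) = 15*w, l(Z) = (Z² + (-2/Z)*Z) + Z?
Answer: 607931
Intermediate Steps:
l(Z) = -2 + Z + Z² (l(Z) = (Z² - 2) + Z = (-2 + Z²) + Z = -2 + Z + Z²)
M(W) = -30 + 15*W + 17*W² (M(W) = (W² + W*W) + 15*(-2 + W + W²) = (W² + W²) + (-30 + 15*W + 15*W²) = 2*W² + (-30 + 15*W + 15*W²) = -30 + 15*W + 17*W²)
M(194) - 34761 = (-30 + 15*194 + 17*194²) - 34761 = (-30 + 2910 + 17*37636) - 34761 = (-30 + 2910 + 639812) - 34761 = 642692 - 34761 = 607931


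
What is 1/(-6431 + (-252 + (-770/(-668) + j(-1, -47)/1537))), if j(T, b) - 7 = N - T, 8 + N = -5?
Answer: -513358/3430181439 ≈ -0.00014966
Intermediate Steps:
N = -13 (N = -8 - 5 = -13)
j(T, b) = -6 - T (j(T, b) = 7 + (-13 - T) = -6 - T)
1/(-6431 + (-252 + (-770/(-668) + j(-1, -47)/1537))) = 1/(-6431 + (-252 + (-770/(-668) + (-6 - 1*(-1))/1537))) = 1/(-6431 + (-252 + (-770*(-1/668) + (-6 + 1)*(1/1537)))) = 1/(-6431 + (-252 + (385/334 - 5*1/1537))) = 1/(-6431 + (-252 + (385/334 - 5/1537))) = 1/(-6431 + (-252 + 590075/513358)) = 1/(-6431 - 128776141/513358) = 1/(-3430181439/513358) = -513358/3430181439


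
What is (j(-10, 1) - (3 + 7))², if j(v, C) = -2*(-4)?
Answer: 4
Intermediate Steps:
j(v, C) = 8
(j(-10, 1) - (3 + 7))² = (8 - (3 + 7))² = (8 - 1*10)² = (8 - 10)² = (-2)² = 4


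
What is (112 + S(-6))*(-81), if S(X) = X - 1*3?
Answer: -8343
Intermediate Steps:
S(X) = -3 + X (S(X) = X - 3 = -3 + X)
(112 + S(-6))*(-81) = (112 + (-3 - 6))*(-81) = (112 - 9)*(-81) = 103*(-81) = -8343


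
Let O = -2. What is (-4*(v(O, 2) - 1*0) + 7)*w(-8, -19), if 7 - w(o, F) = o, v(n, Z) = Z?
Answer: -15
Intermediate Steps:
w(o, F) = 7 - o
(-4*(v(O, 2) - 1*0) + 7)*w(-8, -19) = (-4*(2 - 1*0) + 7)*(7 - 1*(-8)) = (-4*(2 + 0) + 7)*(7 + 8) = (-4*2 + 7)*15 = (-8 + 7)*15 = -1*15 = -15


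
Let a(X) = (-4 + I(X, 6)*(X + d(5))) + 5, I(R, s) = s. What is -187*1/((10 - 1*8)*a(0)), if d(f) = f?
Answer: -187/62 ≈ -3.0161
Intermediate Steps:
a(X) = 31 + 6*X (a(X) = (-4 + 6*(X + 5)) + 5 = (-4 + 6*(5 + X)) + 5 = (-4 + (30 + 6*X)) + 5 = (26 + 6*X) + 5 = 31 + 6*X)
-187*1/((10 - 1*8)*a(0)) = -187*1/((10 - 1*8)*(31 + 6*0)) = -187*1/((10 - 8)*(31 + 0)) = -187/(31*2) = -187/62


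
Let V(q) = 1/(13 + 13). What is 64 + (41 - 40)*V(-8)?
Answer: 1665/26 ≈ 64.038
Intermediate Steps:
V(q) = 1/26
64 + (41 - 40)*V(-8) = 64 + (41 - 40)*(1/26) = 64 + 1*(1/26) = 64 + 1/26 = 1665/26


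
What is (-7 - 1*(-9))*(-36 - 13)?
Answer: -98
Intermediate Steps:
(-7 - 1*(-9))*(-36 - 13) = (-7 + 9)*(-49) = 2*(-49) = -98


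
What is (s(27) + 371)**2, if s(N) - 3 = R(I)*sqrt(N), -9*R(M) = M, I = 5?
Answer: 419653/3 - 3740*sqrt(3)/3 ≈ 1.3773e+5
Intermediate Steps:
R(M) = -M/9
s(N) = 3 - 5*sqrt(N)/9 (s(N) = 3 + (-1/9*5)*sqrt(N) = 3 - 5*sqrt(N)/9)
(s(27) + 371)**2 = ((3 - 5*sqrt(3)/3) + 371)**2 = (374 - 5*sqrt(3)/3)**2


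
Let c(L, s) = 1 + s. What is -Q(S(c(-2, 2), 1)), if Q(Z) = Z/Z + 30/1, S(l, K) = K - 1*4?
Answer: -31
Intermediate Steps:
S(l, K) = -4 + K (S(l, K) = K - 4 = -4 + K)
Q(Z) = 31 (Q(Z) = 1 + 30*1 = 1 + 30 = 31)
-Q(S(c(-2, 2), 1)) = -1*31 = -31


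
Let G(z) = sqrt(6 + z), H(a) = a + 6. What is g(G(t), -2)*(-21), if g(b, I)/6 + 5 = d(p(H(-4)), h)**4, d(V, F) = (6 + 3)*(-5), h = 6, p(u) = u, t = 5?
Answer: -516678120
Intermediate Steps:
H(a) = 6 + a
d(V, F) = -45 (d(V, F) = 9*(-5) = -45)
g(b, I) = 24603720 (g(b, I) = -30 + 6*(-45)**4 = -30 + 6*4100625 = -30 + 24603750 = 24603720)
g(G(t), -2)*(-21) = 24603720*(-21) = -516678120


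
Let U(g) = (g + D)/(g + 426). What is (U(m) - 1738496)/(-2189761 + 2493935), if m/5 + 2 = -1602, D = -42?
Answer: -6601065281/1154948678 ≈ -5.7155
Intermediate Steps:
m = -8020 (m = -10 + 5*(-1602) = -10 - 8010 = -8020)
U(g) = (-42 + g)/(426 + g) (U(g) = (g - 42)/(g + 426) = (-42 + g)/(426 + g))
(U(m) - 1738496)/(-2189761 + 2493935) = ((-42 - 8020)/(426 - 8020) - 1738496)/(-2189761 + 2493935) = (-8062/(-7594) - 1738496)/304174 = (-1/7594*(-8062) - 1738496)*(1/304174) = (4031/3797 - 1738496)*(1/304174) = -6601065281/3797*1/304174 = -6601065281/1154948678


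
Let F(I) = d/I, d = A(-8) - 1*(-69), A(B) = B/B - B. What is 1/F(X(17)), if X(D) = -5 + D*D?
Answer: 142/39 ≈ 3.6410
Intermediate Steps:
A(B) = 1 - B
X(D) = -5 + D**2
d = 78 (d = (1 - 1*(-8)) - 1*(-69) = (1 + 8) + 69 = 9 + 69 = 78)
F(I) = 78/I
1/F(X(17)) = 1/(78/(-5 + 17**2)) = 1/(78/(-5 + 289)) = 1/(78/284) = 1/(78*(1/284)) = 1/(39/142) = 142/39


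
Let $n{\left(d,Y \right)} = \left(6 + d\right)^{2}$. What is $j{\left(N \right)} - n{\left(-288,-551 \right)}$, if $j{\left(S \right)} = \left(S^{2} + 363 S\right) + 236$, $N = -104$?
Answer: $-106224$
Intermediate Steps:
$j{\left(S \right)} = 236 + S^{2} + 363 S$
$j{\left(N \right)} - n{\left(-288,-551 \right)} = \left(236 + \left(-104\right)^{2} + 363 \left(-104\right)\right) - \left(6 - 288\right)^{2} = \left(236 + 10816 - 37752\right) - \left(-282\right)^{2} = -26700 - 79524 = -106224$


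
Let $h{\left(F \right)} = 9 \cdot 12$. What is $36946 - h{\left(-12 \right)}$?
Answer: $36838$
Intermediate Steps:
$h{\left(F \right)} = 108$
$36946 - h{\left(-12 \right)} = 36946 - 108 = 36838$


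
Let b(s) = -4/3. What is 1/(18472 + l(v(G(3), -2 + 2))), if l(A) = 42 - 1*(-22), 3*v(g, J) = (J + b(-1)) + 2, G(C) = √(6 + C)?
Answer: 1/18536 ≈ 5.3949e-5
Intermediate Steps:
b(s) = -4/3 (b(s) = -4*⅓ = -4/3)
v(g, J) = 2/9 + J/3 (v(g, J) = ((J - 4/3) + 2)/3 = ((-4/3 + J) + 2)/3 = (⅔ + J)/3 = 2/9 + J/3)
l(A) = 64 (l(A) = 42 + 22 = 64)
1/(18472 + l(v(G(3), -2 + 2))) = 1/(18472 + 64) = 1/18536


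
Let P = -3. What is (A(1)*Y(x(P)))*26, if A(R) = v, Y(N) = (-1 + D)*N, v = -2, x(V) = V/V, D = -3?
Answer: 208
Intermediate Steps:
x(V) = 1
Y(N) = -4*N (Y(N) = (-1 - 3)*N = -4*N)
A(R) = -2
(A(1)*Y(x(P)))*26 = -(-8)*26 = -2*(-4)*26 = 8*26 = 208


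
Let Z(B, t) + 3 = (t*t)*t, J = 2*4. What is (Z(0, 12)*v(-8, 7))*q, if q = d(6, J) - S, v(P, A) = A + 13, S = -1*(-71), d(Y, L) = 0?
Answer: -2449500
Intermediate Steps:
J = 8
S = 71
v(P, A) = 13 + A
Z(B, t) = -3 + t**3 (Z(B, t) = -3 + (t*t)*t = -3 + t**2*t = -3 + t**3)
q = -71 (q = 0 - 1*71 = 0 - 71 = -71)
(Z(0, 12)*v(-8, 7))*q = ((-3 + 12**3)*(13 + 7))*(-71) = ((-3 + 1728)*20)*(-71) = (1725*20)*(-71) = 34500*(-71) = -2449500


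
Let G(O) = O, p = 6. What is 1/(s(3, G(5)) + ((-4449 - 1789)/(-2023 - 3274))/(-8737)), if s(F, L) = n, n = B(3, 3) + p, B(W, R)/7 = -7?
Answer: -46279889/1990041465 ≈ -0.023256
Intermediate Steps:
B(W, R) = -49 (B(W, R) = 7*(-7) = -49)
n = -43 (n = -49 + 6 = -43)
s(F, L) = -43
1/(s(3, G(5)) + ((-4449 - 1789)/(-2023 - 3274))/(-8737)) = 1/(-43 + ((-4449 - 1789)/(-2023 - 3274))/(-8737)) = 1/(-43 - 6238/(-5297)*(-1/8737)) = 1/(-43 - 6238*(-1/5297)*(-1/8737)) = 1/(-43 + (6238/5297)*(-1/8737)) = 1/(-43 - 6238/46279889) = 1/(-1990041465/46279889) = -46279889/1990041465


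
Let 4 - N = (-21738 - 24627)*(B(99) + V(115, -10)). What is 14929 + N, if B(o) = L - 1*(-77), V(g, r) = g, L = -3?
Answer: 8777918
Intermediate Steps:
B(o) = 74 (B(o) = -3 - 1*(-77) = -3 + 77 = 74)
N = 8762989 (N = 4 - (-21738 - 24627)*(74 + 115) = 4 - (-46365)*189 = 4 - 1*(-8762985) = 4 + 8762985 = 8762989)
14929 + N = 14929 + 8762989 = 8777918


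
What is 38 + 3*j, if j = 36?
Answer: 146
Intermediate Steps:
38 + 3*j = 38 + 3*36 = 38 + 108 = 146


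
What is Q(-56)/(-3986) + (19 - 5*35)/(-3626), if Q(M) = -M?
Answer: 104690/3613309 ≈ 0.028973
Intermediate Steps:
Q(-56)/(-3986) + (19 - 5*35)/(-3626) = -1*(-56)/(-3986) + (19 - 5*35)/(-3626) = 56*(-1/3986) + (19 - 175)*(-1/3626) = -28/1993 - 156*(-1/3626) = -28/1993 + 78/1813 = 104690/3613309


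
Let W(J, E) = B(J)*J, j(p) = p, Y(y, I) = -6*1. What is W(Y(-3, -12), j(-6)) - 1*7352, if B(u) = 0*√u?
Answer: -7352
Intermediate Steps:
Y(y, I) = -6
B(u) = 0
W(J, E) = 0 (W(J, E) = 0*J = 0)
W(Y(-3, -12), j(-6)) - 1*7352 = 0 - 1*7352 = 0 - 7352 = -7352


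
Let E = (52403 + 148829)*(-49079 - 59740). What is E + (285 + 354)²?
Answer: -21897456687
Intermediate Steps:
E = -21897865008 (E = 201232*(-108819) = -21897865008)
E + (285 + 354)² = -21897865008 + (285 + 354)² = -21897865008 + 639² = -21897865008 + 408321 = -21897456687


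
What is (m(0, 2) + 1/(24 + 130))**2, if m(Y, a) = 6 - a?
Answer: 380689/23716 ≈ 16.052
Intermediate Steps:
(m(0, 2) + 1/(24 + 130))**2 = ((6 - 1*2) + 1/(24 + 130))**2 = ((6 - 2) + 1/154)**2 = (4 + 1/154)**2 = (617/154)**2 = 380689/23716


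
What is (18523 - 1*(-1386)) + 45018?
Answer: 64927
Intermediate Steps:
(18523 - 1*(-1386)) + 45018 = (18523 + 1386) + 45018 = 19909 + 45018 = 64927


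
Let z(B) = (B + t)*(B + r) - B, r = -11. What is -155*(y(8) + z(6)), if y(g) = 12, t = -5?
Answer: -155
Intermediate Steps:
z(B) = -B + (-11 + B)*(-5 + B) (z(B) = (B - 5)*(B - 11) - B = (-5 + B)*(-11 + B) - B = (-11 + B)*(-5 + B) - B = -B + (-11 + B)*(-5 + B))
-155*(y(8) + z(6)) = -155*(12 + (55 + 6**2 - 17*6)) = -155*(12 + (55 + 36 - 102)) = -155*(12 - 11) = -155*1 = -155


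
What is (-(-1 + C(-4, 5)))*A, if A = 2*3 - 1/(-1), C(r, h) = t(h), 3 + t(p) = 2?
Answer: 14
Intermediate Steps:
t(p) = -1 (t(p) = -3 + 2 = -1)
C(r, h) = -1
A = 7 (A = 6 - 1*(-1) = 6 + 1 = 7)
(-(-1 + C(-4, 5)))*A = -(-1 - 1)*7 = -1*(-2)*7 = 2*7 = 14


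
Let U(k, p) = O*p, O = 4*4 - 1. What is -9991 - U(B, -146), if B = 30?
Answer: -7801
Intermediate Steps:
O = 15 (O = 16 - 1 = 15)
U(k, p) = 15*p
-9991 - U(B, -146) = -9991 - 15*(-146) = -9991 - 1*(-2190) = -9991 + 2190 = -7801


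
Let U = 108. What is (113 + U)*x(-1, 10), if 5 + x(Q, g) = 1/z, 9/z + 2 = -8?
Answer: -12155/9 ≈ -1350.6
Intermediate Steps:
z = -9/10 (z = 9/(-2 - 8) = 9/(-10) = 9*(-⅒) = -9/10 ≈ -0.90000)
x(Q, g) = -55/9 (x(Q, g) = -5 + 1/(-9/10) = -5 - 10/9 = -55/9)
(113 + U)*x(-1, 10) = (113 + 108)*(-55/9) = 221*(-55/9) = -12155/9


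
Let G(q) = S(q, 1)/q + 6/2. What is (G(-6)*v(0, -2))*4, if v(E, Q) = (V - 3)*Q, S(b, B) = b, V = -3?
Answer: 192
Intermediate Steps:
G(q) = 4 (G(q) = q/q + 6/2 = 1 + 6*(½) = 1 + 3 = 4)
v(E, Q) = -6*Q (v(E, Q) = (-3 - 3)*Q = -6*Q)
(G(-6)*v(0, -2))*4 = (4*(-6*(-2)))*4 = (4*12)*4 = 48*4 = 192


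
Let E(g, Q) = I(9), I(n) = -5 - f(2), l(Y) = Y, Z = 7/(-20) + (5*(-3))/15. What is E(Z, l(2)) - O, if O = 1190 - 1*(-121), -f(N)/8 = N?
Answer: -1300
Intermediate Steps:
Z = -27/20 (Z = 7*(-1/20) - 15*1/15 = -7/20 - 1 = -27/20 ≈ -1.3500)
f(N) = -8*N
I(n) = 11 (I(n) = -5 - (-8)*2 = -5 - 1*(-16) = -5 + 16 = 11)
O = 1311 (O = 1190 + 121 = 1311)
E(g, Q) = 11
E(Z, l(2)) - O = 11 - 1*1311 = 11 - 1311 = -1300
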